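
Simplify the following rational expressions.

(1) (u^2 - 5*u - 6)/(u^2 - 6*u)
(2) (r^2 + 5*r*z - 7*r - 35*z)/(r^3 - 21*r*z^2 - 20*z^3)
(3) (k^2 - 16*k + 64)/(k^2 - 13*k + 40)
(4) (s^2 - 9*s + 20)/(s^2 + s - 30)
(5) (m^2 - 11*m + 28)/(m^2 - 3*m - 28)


(1) = (u + 1)/u
(2) = (-r^2 - 5*r*z + 7*r + 35*z)/(-r^3 + 21*r*z^2 + 20*z^3)
(3) = (k - 8)/(k - 5)
(4) = (s - 4)/(s + 6)
(5) = (m - 4)/(m + 4)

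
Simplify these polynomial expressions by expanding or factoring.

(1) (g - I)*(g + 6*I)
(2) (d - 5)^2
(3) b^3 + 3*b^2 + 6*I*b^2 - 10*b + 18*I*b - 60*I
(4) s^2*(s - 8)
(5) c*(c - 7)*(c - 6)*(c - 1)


(1) = g^2 + 5*I*g + 6
(2) = d^2 - 10*d + 25
(3) = (b - 2)*(b + 5)*(b + 6*I)
(4) = s^3 - 8*s^2
(5) = c^4 - 14*c^3 + 55*c^2 - 42*c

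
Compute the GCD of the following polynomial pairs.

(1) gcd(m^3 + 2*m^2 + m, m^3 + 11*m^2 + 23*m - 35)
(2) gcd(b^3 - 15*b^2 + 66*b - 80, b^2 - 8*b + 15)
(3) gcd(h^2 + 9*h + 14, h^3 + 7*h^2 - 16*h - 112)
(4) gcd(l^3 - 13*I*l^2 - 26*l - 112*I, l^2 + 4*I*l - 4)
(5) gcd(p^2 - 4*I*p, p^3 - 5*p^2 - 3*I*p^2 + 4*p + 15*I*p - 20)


(1) = gcd(m*(m + 1)^2, (m - 1)*(m + 5)*(m + 7)) = 1
(2) = gcd((b - 8)*(b - 5)*(b - 2), (b - 5)*(b - 3)) = b - 5
(3) = h + 7
(4) = l + 2*I
(5) = p - 4*I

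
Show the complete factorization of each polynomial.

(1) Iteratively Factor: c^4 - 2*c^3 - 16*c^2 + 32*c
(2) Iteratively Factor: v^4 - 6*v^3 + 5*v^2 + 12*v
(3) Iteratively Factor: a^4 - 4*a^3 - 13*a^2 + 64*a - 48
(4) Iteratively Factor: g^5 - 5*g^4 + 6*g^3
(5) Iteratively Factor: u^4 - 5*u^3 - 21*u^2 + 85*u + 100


(1) = (c - 2)*(c^3 - 16*c) = c*(c - 2)*(c^2 - 16) = c*(c - 4)*(c - 2)*(c + 4)
(2) = (v)*(v^3 - 6*v^2 + 5*v + 12) = v*(v - 4)*(v^2 - 2*v - 3) = v*(v - 4)*(v - 3)*(v + 1)
(3) = (a - 1)*(a^3 - 3*a^2 - 16*a + 48) = (a - 3)*(a - 1)*(a^2 - 16) = (a - 4)*(a - 3)*(a - 1)*(a + 4)
(4) = (g)*(g^4 - 5*g^3 + 6*g^2) = g*(g - 3)*(g^3 - 2*g^2) = g*(g - 3)*(g - 2)*(g^2) = g^2*(g - 3)*(g - 2)*(g)
(5) = (u + 1)*(u^3 - 6*u^2 - 15*u + 100) = (u - 5)*(u + 1)*(u^2 - u - 20) = (u - 5)*(u + 1)*(u + 4)*(u - 5)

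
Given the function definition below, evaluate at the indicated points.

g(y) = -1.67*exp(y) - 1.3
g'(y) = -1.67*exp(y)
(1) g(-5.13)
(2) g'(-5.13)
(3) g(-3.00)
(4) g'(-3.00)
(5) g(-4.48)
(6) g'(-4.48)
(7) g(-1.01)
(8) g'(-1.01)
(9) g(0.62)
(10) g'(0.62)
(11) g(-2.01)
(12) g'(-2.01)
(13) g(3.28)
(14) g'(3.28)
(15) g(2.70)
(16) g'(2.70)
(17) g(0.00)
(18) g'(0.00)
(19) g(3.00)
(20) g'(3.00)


(1) = -1.31
(2) = -0.01
(3) = -1.38
(4) = -0.08
(5) = -1.32
(6) = -0.02
(7) = -1.91
(8) = -0.61
(9) = -4.40
(10) = -3.10
(11) = -1.52
(12) = -0.22
(13) = -45.68
(14) = -44.38
(15) = -26.15
(16) = -24.85
(17) = -2.97
(18) = -1.67
(19) = -34.84
(20) = -33.54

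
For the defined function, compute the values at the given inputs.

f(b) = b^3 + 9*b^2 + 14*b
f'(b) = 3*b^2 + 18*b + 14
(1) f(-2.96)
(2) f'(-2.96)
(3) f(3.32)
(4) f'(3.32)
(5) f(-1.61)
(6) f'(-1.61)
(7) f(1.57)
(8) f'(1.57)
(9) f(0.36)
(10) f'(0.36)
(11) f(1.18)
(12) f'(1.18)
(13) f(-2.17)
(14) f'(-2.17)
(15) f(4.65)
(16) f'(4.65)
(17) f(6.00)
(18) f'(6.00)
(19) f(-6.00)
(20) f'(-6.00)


(1) = 11.48
(2) = -13.00
(3) = 182.28
(4) = 106.83
(5) = -3.38
(6) = -7.20
(7) = 48.03
(8) = 49.65
(9) = 6.25
(10) = 20.87
(11) = 30.69
(12) = 39.42
(13) = 1.78
(14) = -10.93
(15) = 360.25
(16) = 162.57
(17) = 624.00
(18) = 230.00
(19) = 24.00
(20) = 14.00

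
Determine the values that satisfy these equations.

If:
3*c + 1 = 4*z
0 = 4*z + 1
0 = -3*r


Then:
c = -2/3
r = 0
z = -1/4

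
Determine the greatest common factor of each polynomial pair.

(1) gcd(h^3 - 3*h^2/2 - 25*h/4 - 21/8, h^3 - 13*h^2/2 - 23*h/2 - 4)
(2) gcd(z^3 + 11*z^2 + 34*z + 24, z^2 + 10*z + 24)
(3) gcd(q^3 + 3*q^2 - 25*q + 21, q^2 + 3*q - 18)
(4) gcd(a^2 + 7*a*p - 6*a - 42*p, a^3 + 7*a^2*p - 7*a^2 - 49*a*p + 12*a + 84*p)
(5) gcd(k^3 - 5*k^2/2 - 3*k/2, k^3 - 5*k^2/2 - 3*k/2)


(1) = gcd((h - 7/2)*(h + 1/2)*(h + 3/2), (h - 8)*(h + 1/2)*(h + 1)) = h + 1/2
(2) = gcd((z + 1)*(z + 4)*(z + 6), (z + 4)*(z + 6)) = z^2 + 10*z + 24
(3) = q - 3
(4) = a + 7*p
(5) = gcd(k*(k - 3)*(k + 1/2), k*(k - 3)*(k + 1/2)) = k^3 - 5*k^2/2 - 3*k/2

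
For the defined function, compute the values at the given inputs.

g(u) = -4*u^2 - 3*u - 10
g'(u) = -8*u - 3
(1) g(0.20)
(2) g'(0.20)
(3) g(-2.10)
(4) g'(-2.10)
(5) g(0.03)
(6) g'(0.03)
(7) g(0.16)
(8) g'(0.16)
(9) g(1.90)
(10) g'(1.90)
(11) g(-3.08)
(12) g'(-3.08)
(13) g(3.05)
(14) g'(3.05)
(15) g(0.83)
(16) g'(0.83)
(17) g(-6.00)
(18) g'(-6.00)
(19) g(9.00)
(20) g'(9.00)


(1) = -10.76
(2) = -4.60
(3) = -21.34
(4) = 13.80
(5) = -10.09
(6) = -3.24
(7) = -10.58
(8) = -4.28
(9) = -30.14
(10) = -18.20
(11) = -38.71
(12) = 21.64
(13) = -56.36
(14) = -27.40
(15) = -15.25
(16) = -9.64
(17) = -136.00
(18) = 45.00
(19) = -361.00
(20) = -75.00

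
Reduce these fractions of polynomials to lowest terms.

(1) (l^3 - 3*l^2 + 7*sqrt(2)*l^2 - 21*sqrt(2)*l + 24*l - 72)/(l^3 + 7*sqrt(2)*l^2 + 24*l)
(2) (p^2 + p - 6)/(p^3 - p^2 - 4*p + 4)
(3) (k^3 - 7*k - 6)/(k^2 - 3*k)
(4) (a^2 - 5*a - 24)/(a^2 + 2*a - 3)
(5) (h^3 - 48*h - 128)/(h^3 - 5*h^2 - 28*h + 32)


(1) = (l - 3)/l
(2) = (p + 3)/(p^2 + p - 2)
(3) = (k^2 + 3*k + 2)/k
(4) = (a - 8)/(a - 1)
(5) = (h + 4)/(h - 1)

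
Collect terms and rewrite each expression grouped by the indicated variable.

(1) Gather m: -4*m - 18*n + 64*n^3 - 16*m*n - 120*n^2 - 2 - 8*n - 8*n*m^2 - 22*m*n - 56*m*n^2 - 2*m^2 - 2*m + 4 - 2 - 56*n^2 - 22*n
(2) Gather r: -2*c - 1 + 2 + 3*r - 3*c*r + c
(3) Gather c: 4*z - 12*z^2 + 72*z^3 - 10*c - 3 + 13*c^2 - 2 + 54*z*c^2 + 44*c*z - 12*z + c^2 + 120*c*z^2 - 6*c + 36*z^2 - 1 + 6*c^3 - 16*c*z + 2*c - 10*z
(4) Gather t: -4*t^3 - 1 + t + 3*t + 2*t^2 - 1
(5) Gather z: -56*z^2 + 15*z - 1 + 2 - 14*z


(1) = m^2*(-8*n - 2) + m*(-56*n^2 - 38*n - 6) + 64*n^3 - 176*n^2 - 48*n
(2) = -c + r*(3 - 3*c) + 1
(3) = 6*c^3 + c^2*(54*z + 14) + c*(120*z^2 + 28*z - 14) + 72*z^3 + 24*z^2 - 18*z - 6
(4) = -4*t^3 + 2*t^2 + 4*t - 2
(5) = -56*z^2 + z + 1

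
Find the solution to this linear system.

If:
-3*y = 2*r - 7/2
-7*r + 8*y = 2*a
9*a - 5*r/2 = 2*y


Then:
a = 7/20
r = 7/10
y = 7/10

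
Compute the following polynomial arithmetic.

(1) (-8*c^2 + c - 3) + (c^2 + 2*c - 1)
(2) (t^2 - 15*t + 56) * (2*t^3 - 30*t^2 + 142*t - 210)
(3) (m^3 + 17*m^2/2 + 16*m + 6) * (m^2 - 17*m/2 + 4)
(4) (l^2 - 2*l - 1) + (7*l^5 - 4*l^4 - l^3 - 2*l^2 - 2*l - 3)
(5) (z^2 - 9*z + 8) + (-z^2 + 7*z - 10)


(1) = -7*c^2 + 3*c - 4
(2) = 2*t^5 - 60*t^4 + 704*t^3 - 4020*t^2 + 11102*t - 11760
(3) = m^5 - 209*m^3/4 - 96*m^2 + 13*m + 24
(4) = 7*l^5 - 4*l^4 - l^3 - l^2 - 4*l - 4
(5) = -2*z - 2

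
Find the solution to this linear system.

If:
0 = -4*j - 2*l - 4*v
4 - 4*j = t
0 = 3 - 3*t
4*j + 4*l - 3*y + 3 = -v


Then:
j = 3/4
l = 6*y/7 - 3/2
t = 1
v = -3*y/7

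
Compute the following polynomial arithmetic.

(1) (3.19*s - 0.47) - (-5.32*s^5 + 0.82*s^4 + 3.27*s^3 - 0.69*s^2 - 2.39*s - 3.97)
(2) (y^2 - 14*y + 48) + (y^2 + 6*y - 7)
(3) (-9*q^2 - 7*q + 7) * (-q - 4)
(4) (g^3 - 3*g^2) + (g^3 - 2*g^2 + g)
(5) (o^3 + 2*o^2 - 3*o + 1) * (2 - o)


(1) = 5.32*s^5 - 0.82*s^4 - 3.27*s^3 + 0.69*s^2 + 5.58*s + 3.5
(2) = 2*y^2 - 8*y + 41
(3) = 9*q^3 + 43*q^2 + 21*q - 28
(4) = 2*g^3 - 5*g^2 + g
(5) = -o^4 + 7*o^2 - 7*o + 2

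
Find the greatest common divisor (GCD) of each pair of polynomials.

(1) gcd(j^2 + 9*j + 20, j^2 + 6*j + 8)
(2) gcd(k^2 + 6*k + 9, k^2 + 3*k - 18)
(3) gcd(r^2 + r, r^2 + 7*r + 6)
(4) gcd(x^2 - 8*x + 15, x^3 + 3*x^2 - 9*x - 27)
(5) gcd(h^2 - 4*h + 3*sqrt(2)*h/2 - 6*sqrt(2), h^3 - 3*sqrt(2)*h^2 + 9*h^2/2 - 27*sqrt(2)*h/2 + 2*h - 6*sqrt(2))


(1) = j + 4
(2) = 1
(3) = gcd(r*(r + 1), (r + 1)*(r + 6)) = r + 1
(4) = gcd((x - 5)*(x - 3), (x - 3)*(x + 3)^2) = x - 3
(5) = gcd((h - 4)*(h + 3*sqrt(2)/2), (h + 1/2)*(h + 4)*(h - 3*sqrt(2))) = 1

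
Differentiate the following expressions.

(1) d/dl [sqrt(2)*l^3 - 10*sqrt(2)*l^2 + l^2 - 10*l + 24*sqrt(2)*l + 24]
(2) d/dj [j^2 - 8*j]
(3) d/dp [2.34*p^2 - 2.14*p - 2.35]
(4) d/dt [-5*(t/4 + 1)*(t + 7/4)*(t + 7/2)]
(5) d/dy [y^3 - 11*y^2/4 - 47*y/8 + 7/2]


(1) = 3*sqrt(2)*l^2 - 20*sqrt(2)*l + 2*l - 10 + 24*sqrt(2)
(2) = 2*j - 8
(3) = 4.68*p - 2.14
(4) = -15*t^2/4 - 185*t/8 - 1085/32
(5) = 3*y^2 - 11*y/2 - 47/8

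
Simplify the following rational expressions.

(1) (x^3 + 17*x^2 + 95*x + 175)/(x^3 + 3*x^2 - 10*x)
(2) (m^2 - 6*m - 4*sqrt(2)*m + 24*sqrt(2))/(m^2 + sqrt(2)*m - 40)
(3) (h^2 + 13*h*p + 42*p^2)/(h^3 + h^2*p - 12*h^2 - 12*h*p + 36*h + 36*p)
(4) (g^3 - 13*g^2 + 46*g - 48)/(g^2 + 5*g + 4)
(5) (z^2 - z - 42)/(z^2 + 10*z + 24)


(1) = (x^2 + 12*x + 35)/(x^2 - 2*x)
(2) = (m - 6)/(m + 5*sqrt(2))
(3) = (h^2 + 13*h*p + 42*p^2)/(h^3 + h^2*p - 12*h^2 - 12*h*p + 36*h + 36*p)
(4) = (g^3 - 13*g^2 + 46*g - 48)/(g^2 + 5*g + 4)
(5) = (z - 7)/(z + 4)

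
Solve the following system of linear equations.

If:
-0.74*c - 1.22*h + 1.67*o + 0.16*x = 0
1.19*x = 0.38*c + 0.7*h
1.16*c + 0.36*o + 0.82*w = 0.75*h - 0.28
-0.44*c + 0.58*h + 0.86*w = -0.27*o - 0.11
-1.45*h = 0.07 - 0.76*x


Then:
c = -0.20
h = -0.12
o = -0.16
w = -0.10
x = -0.13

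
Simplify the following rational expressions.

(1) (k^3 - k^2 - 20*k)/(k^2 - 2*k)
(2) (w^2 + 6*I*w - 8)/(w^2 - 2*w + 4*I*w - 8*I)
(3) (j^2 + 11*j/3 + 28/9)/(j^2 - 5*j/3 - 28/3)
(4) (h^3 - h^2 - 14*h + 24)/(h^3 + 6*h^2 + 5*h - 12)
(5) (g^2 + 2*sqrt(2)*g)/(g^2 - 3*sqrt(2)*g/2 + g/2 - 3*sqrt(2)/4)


(1) = (k^2 - k - 20)/(k - 2)
(2) = (w + 2*I)/(w - 2)
(3) = (3*j + 4)/(3*j - 12)
(4) = (h^2 - 5*h + 6)/(h^2 + 2*h - 3)
(5) = (4*g^2 + 8*sqrt(2)*g)/(4*g^2 + g*(2 - 6*sqrt(2)) - 3*sqrt(2))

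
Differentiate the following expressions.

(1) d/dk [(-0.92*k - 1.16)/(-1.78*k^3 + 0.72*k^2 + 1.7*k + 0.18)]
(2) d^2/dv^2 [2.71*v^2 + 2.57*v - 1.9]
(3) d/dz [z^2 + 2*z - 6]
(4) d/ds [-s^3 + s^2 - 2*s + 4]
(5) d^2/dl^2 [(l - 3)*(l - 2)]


(1) = (-3.2752*k^3 - 5.532*k^2 + 1.6704*k + 1.8064)/(3.1684*k^6 - 2.5632*k^5 - 5.5336*k^4 + 1.8072*k^3 + 3.1492*k^2 + 0.612*k + 0.0324)
(2) = 5.42000000000000
(3) = 2*z + 2
(4) = -3*s^2 + 2*s - 2
(5) = 2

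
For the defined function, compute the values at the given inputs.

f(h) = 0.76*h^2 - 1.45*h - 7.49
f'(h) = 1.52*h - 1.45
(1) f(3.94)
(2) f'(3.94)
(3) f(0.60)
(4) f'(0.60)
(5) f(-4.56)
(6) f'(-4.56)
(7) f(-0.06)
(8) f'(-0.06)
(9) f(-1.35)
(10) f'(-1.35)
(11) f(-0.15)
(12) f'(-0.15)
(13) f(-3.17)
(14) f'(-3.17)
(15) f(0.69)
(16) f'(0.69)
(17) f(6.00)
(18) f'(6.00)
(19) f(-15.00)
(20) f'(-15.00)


(1) = -1.41
(2) = 4.54
(3) = -8.09
(4) = -0.54
(5) = 14.93
(6) = -8.38
(7) = -7.40
(8) = -1.54
(9) = -4.15
(10) = -3.50
(11) = -7.26
(12) = -1.68
(13) = 4.74
(14) = -6.27
(15) = -8.13
(16) = -0.40
(17) = 11.17
(18) = 7.67
(19) = 185.26
(20) = -24.25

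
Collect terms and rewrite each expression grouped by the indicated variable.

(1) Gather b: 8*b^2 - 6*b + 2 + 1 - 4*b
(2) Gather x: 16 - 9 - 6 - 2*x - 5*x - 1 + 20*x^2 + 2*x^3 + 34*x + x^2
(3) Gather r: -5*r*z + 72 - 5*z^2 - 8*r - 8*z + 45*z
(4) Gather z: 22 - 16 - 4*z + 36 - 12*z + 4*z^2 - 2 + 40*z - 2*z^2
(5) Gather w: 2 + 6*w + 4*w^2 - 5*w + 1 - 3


(1) = 8*b^2 - 10*b + 3
(2) = 2*x^3 + 21*x^2 + 27*x
(3) = r*(-5*z - 8) - 5*z^2 + 37*z + 72
(4) = 2*z^2 + 24*z + 40
(5) = 4*w^2 + w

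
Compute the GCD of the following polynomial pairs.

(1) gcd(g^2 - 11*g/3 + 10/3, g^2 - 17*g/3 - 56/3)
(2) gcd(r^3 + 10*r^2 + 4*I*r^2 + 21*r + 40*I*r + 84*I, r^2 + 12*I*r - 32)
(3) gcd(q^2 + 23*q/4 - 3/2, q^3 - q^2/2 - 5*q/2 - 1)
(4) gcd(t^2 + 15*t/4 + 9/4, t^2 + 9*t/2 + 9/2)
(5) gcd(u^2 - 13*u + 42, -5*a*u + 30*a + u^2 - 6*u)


(1) = 1
(2) = r + 4*I
(3) = 1
(4) = gcd((t + 3/4)*(t + 3), (t + 3/2)*(t + 3)) = t + 3
(5) = gcd((u - 7)*(u - 6), (-5*a + u)*(u - 6)) = u - 6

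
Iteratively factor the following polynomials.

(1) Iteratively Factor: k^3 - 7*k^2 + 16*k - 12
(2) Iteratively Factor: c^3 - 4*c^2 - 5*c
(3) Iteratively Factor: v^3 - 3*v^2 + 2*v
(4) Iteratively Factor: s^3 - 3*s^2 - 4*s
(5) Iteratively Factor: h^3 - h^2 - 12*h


(1) = (k - 2)*(k^2 - 5*k + 6) = (k - 2)^2*(k - 3)
(2) = (c)*(c^2 - 4*c - 5) = c*(c + 1)*(c - 5)
(3) = (v - 1)*(v^2 - 2*v) = (v - 2)*(v - 1)*(v)
(4) = (s)*(s^2 - 3*s - 4) = s*(s - 4)*(s + 1)
(5) = (h - 4)*(h^2 + 3*h) = (h - 4)*(h + 3)*(h)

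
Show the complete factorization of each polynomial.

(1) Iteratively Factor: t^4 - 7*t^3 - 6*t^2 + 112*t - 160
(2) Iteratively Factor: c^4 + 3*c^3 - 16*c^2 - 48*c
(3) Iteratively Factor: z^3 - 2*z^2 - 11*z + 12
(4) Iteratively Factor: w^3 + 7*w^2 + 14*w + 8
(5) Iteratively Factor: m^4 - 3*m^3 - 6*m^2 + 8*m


(1) = (t - 2)*(t^3 - 5*t^2 - 16*t + 80) = (t - 4)*(t - 2)*(t^2 - t - 20) = (t - 5)*(t - 4)*(t - 2)*(t + 4)
(2) = (c + 3)*(c^3 - 16*c) = (c - 4)*(c + 3)*(c^2 + 4*c) = c*(c - 4)*(c + 3)*(c + 4)
(3) = (z + 3)*(z^2 - 5*z + 4) = (z - 4)*(z + 3)*(z - 1)
(4) = (w + 1)*(w^2 + 6*w + 8) = (w + 1)*(w + 4)*(w + 2)
(5) = (m)*(m^3 - 3*m^2 - 6*m + 8) = m*(m - 4)*(m^2 + m - 2) = m*(m - 4)*(m - 1)*(m + 2)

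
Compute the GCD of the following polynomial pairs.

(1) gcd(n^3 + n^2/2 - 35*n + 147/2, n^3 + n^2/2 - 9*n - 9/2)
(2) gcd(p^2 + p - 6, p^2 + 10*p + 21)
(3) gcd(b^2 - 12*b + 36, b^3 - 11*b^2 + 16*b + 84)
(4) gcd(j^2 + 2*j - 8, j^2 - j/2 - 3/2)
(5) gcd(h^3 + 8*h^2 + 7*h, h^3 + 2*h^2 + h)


(1) = gcd((n - 7/2)*(n - 3)*(n + 7), (n - 3)*(n + 1/2)*(n + 3)) = n - 3
(2) = gcd((p - 2)*(p + 3), (p + 3)*(p + 7)) = p + 3
(3) = b - 6
(4) = 1
(5) = gcd(h*(h + 1)*(h + 7), h*(h + 1)^2) = h^2 + h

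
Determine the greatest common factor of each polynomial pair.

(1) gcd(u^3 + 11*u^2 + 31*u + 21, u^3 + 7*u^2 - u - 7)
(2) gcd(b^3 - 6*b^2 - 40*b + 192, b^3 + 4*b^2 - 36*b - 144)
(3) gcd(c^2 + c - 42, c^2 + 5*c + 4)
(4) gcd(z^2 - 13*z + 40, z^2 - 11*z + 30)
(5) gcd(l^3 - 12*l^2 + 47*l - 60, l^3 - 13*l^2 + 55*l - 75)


(1) = u^2 + 8*u + 7
(2) = b + 6
(3) = 1
(4) = z - 5
(5) = gcd((l - 5)*(l - 4)*(l - 3), (l - 5)^2*(l - 3)) = l^2 - 8*l + 15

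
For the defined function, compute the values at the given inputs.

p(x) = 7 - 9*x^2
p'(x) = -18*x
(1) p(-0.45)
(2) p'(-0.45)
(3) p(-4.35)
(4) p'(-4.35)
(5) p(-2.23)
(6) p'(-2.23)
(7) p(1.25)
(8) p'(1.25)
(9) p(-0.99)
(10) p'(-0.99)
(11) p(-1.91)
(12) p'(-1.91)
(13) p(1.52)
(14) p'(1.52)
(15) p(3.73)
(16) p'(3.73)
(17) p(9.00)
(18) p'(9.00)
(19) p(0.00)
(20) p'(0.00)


(1) = 5.18
(2) = 8.10
(3) = -163.30
(4) = 78.30
(5) = -37.76
(6) = 40.14
(7) = -7.06
(8) = -22.50
(9) = -1.82
(10) = 17.82
(11) = -25.83
(12) = 34.38
(13) = -13.79
(14) = -27.36
(15) = -118.22
(16) = -67.14
(17) = -722.00
(18) = -162.00
(19) = 7.00
(20) = 0.00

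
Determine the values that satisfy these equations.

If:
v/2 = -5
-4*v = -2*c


Then:
c = -20
v = -10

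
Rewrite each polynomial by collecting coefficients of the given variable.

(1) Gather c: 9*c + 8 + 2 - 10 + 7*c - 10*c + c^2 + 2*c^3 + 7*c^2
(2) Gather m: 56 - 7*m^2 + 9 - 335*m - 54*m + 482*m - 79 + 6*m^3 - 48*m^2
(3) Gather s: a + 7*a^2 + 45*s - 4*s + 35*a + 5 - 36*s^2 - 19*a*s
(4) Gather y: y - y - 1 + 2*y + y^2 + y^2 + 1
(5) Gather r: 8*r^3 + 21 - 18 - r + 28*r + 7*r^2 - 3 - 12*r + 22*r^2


(1) = 2*c^3 + 8*c^2 + 6*c
(2) = 6*m^3 - 55*m^2 + 93*m - 14
(3) = 7*a^2 + 36*a - 36*s^2 + s*(41 - 19*a) + 5
(4) = 2*y^2 + 2*y
(5) = 8*r^3 + 29*r^2 + 15*r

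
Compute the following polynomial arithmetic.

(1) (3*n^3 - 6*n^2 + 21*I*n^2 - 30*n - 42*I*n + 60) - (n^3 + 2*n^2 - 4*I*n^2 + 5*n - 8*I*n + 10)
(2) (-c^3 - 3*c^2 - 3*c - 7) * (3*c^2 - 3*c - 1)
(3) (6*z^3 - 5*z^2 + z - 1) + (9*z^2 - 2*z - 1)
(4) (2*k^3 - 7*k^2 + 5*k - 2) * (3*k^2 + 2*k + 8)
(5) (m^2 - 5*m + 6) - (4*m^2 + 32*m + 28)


(1) = 2*n^3 - 8*n^2 + 25*I*n^2 - 35*n - 34*I*n + 50
(2) = -3*c^5 - 6*c^4 + c^3 - 9*c^2 + 24*c + 7
(3) = 6*z^3 + 4*z^2 - z - 2
(4) = 6*k^5 - 17*k^4 + 17*k^3 - 52*k^2 + 36*k - 16
(5) = -3*m^2 - 37*m - 22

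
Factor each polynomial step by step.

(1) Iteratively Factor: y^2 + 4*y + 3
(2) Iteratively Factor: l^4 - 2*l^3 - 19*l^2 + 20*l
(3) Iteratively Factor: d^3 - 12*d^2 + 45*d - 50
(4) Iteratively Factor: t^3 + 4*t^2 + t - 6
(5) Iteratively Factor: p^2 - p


(1) = (y + 1)*(y + 3)
(2) = (l - 5)*(l^3 + 3*l^2 - 4*l) = l*(l - 5)*(l^2 + 3*l - 4) = l*(l - 5)*(l + 4)*(l - 1)
(3) = (d - 5)*(d^2 - 7*d + 10) = (d - 5)*(d - 2)*(d - 5)
(4) = (t - 1)*(t^2 + 5*t + 6) = (t - 1)*(t + 2)*(t + 3)
(5) = (p)*(p - 1)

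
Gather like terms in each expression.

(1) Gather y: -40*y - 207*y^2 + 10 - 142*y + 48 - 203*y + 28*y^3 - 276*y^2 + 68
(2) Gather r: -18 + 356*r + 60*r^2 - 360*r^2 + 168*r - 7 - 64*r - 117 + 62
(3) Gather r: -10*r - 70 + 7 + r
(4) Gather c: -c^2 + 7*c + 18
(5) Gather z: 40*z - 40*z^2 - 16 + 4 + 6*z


(1) = 28*y^3 - 483*y^2 - 385*y + 126
(2) = -300*r^2 + 460*r - 80
(3) = -9*r - 63
(4) = -c^2 + 7*c + 18
(5) = -40*z^2 + 46*z - 12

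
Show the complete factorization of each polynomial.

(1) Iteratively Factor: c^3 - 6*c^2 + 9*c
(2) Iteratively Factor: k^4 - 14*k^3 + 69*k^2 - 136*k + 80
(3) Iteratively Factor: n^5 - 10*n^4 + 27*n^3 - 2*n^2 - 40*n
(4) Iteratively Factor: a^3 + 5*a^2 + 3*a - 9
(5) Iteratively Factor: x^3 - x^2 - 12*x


(1) = (c - 3)*(c^2 - 3*c) = (c - 3)^2*(c)
(2) = (k - 5)*(k^3 - 9*k^2 + 24*k - 16) = (k - 5)*(k - 4)*(k^2 - 5*k + 4) = (k - 5)*(k - 4)*(k - 1)*(k - 4)
(3) = (n - 2)*(n^4 - 8*n^3 + 11*n^2 + 20*n) = (n - 4)*(n - 2)*(n^3 - 4*n^2 - 5*n) = n*(n - 4)*(n - 2)*(n^2 - 4*n - 5) = n*(n - 5)*(n - 4)*(n - 2)*(n + 1)
(4) = (a + 3)*(a^2 + 2*a - 3) = (a + 3)^2*(a - 1)
(5) = (x + 3)*(x^2 - 4*x) = (x - 4)*(x + 3)*(x)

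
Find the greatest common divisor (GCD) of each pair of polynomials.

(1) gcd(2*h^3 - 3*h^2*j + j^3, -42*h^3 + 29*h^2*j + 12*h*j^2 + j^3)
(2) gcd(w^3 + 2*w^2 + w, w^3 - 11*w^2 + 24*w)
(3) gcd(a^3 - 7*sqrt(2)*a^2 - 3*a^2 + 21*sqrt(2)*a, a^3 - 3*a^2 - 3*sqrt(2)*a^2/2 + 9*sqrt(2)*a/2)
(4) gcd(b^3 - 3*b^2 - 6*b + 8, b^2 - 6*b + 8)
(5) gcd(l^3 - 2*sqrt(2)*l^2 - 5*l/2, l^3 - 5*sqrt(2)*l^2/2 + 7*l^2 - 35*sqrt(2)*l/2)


(1) = gcd((-h + j)^2*(2*h + j), (-h + j)*(6*h + j)*(7*h + j)) = h - j
(2) = w
(3) = gcd(a*(a - 3)*(a - 7*sqrt(2)), a*(a - 3)*(a - 3*sqrt(2)/2)) = a^2 - 3*a
(4) = gcd((b - 4)*(b - 1)*(b + 2), (b - 4)*(b - 2)) = b - 4
(5) = gcd(l*(l - 5*sqrt(2)/2)*(l + sqrt(2)/2), l*(l + 7)*(l - 5*sqrt(2)/2)) = l^2 - 5*sqrt(2)*l/2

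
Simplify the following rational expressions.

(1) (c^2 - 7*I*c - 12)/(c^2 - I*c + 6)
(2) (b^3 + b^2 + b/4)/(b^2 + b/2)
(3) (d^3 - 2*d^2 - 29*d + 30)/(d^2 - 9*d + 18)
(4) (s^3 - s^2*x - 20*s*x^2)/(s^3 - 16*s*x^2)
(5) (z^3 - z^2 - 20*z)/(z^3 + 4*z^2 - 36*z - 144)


(1) = (c - 4*I)/(c + 2*I)
(2) = b + 1/2
(3) = (d^2 + 4*d - 5)/(d - 3)
(4) = (-s + 5*x)/(-s + 4*x)
(5) = (z^2 - 5*z)/(z^2 - 36)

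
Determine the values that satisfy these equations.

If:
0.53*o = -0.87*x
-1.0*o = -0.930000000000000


Then:
o = 0.93
x = -0.57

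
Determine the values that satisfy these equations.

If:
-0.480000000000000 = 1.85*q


Then:
q = -0.26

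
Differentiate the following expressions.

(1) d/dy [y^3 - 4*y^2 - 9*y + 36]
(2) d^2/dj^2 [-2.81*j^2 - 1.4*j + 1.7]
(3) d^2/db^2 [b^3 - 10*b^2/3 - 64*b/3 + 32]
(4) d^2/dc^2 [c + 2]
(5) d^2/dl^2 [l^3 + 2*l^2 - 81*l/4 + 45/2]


(1) = 3*y^2 - 8*y - 9
(2) = -5.62000000000000
(3) = 6*b - 20/3
(4) = 0
(5) = 6*l + 4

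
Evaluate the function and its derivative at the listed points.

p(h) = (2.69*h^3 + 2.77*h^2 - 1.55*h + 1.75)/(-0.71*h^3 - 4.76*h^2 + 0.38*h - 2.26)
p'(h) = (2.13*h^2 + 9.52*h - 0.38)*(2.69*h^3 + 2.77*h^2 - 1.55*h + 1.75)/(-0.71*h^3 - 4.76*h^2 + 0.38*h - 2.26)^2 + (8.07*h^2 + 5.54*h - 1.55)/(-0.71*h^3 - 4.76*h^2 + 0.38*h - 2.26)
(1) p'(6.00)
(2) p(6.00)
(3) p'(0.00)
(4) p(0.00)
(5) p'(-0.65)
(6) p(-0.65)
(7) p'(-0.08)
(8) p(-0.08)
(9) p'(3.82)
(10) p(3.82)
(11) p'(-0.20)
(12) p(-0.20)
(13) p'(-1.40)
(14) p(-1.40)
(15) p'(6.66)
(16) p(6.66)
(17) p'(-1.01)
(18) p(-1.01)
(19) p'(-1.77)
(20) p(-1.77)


(1) = -0.14
(2) = -2.07
(3) = 0.56
(4) = -0.77
(5) = -0.56
(6) = -0.74
(7) = 0.44
(8) = -0.81
(9) = -0.22
(10) = -1.70
(11) = 0.18
(12) = -0.85
(13) = -0.82
(14) = -0.19
(15) = -0.13
(16) = -2.16
(17) = -0.74
(18) = -0.50
(19) = -0.91
(20) = 0.13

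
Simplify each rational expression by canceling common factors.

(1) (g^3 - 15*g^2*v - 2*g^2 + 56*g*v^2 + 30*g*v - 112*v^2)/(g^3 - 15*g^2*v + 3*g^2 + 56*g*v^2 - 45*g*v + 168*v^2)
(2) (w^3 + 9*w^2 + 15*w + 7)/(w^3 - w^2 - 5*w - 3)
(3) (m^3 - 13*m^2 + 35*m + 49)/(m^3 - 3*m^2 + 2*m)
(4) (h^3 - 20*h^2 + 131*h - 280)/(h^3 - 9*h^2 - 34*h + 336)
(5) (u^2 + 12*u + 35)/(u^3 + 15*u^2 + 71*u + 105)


(1) = (g - 2)/(g + 3)
(2) = (w + 7)/(w - 3)
(3) = (m^3 - 13*m^2 + 35*m + 49)/(m^3 - 3*m^2 + 2*m)
(4) = (h - 5)/(h + 6)
(5) = 1/(u + 3)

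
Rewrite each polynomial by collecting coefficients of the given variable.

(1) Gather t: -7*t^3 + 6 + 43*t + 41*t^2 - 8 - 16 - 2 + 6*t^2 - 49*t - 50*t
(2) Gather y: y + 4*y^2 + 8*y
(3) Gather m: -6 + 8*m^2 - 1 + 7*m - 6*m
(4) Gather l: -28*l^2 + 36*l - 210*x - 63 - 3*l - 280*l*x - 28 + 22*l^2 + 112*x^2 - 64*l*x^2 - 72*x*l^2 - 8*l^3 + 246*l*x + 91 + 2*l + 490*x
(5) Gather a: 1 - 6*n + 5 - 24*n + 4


(1) = -7*t^3 + 47*t^2 - 56*t - 20
(2) = 4*y^2 + 9*y
(3) = 8*m^2 + m - 7
(4) = -8*l^3 + l^2*(-72*x - 6) + l*(-64*x^2 - 34*x + 35) + 112*x^2 + 280*x
(5) = 10 - 30*n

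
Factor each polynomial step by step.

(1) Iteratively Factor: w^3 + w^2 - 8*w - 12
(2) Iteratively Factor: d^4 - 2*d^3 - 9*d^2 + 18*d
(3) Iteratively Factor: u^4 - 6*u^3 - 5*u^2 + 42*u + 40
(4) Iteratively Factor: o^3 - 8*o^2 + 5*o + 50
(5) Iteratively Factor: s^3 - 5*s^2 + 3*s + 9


(1) = (w + 2)*(w^2 - w - 6) = (w + 2)^2*(w - 3)
(2) = (d - 3)*(d^3 + d^2 - 6*d) = d*(d - 3)*(d^2 + d - 6) = d*(d - 3)*(d + 3)*(d - 2)
(3) = (u - 5)*(u^3 - u^2 - 10*u - 8) = (u - 5)*(u - 4)*(u^2 + 3*u + 2) = (u - 5)*(u - 4)*(u + 2)*(u + 1)
(4) = (o - 5)*(o^2 - 3*o - 10) = (o - 5)^2*(o + 2)
(5) = (s + 1)*(s^2 - 6*s + 9) = (s - 3)*(s + 1)*(s - 3)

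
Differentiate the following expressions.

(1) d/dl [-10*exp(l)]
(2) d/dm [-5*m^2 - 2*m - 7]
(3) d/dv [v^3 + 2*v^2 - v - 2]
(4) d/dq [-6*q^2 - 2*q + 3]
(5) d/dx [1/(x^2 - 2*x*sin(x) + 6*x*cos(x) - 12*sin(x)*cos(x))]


(1) = -10*exp(l)
(2) = -10*m - 2
(3) = 3*v^2 + 4*v - 1
(4) = -12*q - 2
(5) = 2*(3*x*sin(x) + x*cos(x) - x + sin(x) - 3*cos(x) + 6*cos(2*x))/((x - 2*sin(x))^2*(x + 6*cos(x))^2)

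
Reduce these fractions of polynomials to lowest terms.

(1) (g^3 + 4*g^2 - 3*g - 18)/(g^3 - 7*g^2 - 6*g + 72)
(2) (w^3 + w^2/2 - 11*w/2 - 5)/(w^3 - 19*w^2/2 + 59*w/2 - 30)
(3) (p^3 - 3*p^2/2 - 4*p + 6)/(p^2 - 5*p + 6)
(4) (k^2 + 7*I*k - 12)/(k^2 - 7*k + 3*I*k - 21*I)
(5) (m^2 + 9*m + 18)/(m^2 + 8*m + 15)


(1) = (g^2 + g - 6)/(g^2 - 10*g + 24)
(2) = (w^2 + 3*w + 2)/(w^2 - 7*w + 12)
(3) = (2*p^2 + p - 6)/(2*p - 6)
(4) = (k + 4*I)/(k - 7)
(5) = (m + 6)/(m + 5)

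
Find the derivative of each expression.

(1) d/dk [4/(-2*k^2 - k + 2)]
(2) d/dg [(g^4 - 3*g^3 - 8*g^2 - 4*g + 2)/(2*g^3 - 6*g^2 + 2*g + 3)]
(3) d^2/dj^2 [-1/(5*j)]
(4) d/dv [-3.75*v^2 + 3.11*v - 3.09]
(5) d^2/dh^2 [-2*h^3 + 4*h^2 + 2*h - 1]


(1) = 4*(4*k + 1)/(2*k^2 + k - 2)^2
(2) = (2*g^6 - 12*g^5 + 40*g^4 + 16*g^3 - 79*g^2 - 24*g - 16)/(4*g^6 - 24*g^5 + 44*g^4 - 12*g^3 - 32*g^2 + 12*g + 9)
(3) = -2/(5*j^3)
(4) = 3.11 - 7.5*v
(5) = 8 - 12*h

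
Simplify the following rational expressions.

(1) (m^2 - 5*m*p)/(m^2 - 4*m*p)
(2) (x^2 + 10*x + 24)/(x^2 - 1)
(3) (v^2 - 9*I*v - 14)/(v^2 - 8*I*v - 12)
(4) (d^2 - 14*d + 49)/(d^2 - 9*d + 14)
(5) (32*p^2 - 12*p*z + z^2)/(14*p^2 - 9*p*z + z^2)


(1) = (-m + 5*p)/(-m + 4*p)
(2) = (x^2 + 10*x + 24)/(x^2 - 1)
(3) = (v - 7*I)/(v - 6*I)
(4) = (d - 7)/(d - 2)
(5) = (32*p^2 - 12*p*z + z^2)/(14*p^2 - 9*p*z + z^2)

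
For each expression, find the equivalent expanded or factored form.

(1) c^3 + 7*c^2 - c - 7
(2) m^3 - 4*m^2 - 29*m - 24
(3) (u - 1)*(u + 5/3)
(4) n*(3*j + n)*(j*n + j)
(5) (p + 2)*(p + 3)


(1) = (c - 1)*(c + 1)*(c + 7)
(2) = (m - 8)*(m + 1)*(m + 3)
(3) = u^2 + 2*u/3 - 5/3
(4) = 3*j^2*n^2 + 3*j^2*n + j*n^3 + j*n^2
(5) = p^2 + 5*p + 6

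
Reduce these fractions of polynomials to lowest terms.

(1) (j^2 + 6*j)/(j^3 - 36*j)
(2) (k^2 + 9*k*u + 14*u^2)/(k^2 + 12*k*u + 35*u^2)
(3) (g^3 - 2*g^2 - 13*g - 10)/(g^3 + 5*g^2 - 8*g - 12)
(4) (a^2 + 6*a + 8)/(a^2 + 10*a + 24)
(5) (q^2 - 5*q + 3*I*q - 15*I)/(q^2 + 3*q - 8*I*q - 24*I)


(1) = 1/(j - 6)
(2) = (k + 2*u)/(k + 5*u)
(3) = (g^2 - 3*g - 10)/(g^2 + 4*g - 12)
(4) = (a + 2)/(a + 6)
(5) = (q^2 + q*(-5 + 3*I) - 15*I)/(q^2 + q*(3 - 8*I) - 24*I)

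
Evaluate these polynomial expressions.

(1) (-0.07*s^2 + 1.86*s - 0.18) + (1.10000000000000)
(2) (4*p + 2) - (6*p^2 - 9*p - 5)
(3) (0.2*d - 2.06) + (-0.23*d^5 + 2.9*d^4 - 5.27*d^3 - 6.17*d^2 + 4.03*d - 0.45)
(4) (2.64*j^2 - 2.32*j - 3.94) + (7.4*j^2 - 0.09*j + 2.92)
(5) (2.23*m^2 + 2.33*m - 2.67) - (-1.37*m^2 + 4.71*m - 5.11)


(1) = -0.07*s^2 + 1.86*s + 0.92
(2) = -6*p^2 + 13*p + 7
(3) = -0.23*d^5 + 2.9*d^4 - 5.27*d^3 - 6.17*d^2 + 4.23*d - 2.51
(4) = 10.04*j^2 - 2.41*j - 1.02
(5) = 3.6*m^2 - 2.38*m + 2.44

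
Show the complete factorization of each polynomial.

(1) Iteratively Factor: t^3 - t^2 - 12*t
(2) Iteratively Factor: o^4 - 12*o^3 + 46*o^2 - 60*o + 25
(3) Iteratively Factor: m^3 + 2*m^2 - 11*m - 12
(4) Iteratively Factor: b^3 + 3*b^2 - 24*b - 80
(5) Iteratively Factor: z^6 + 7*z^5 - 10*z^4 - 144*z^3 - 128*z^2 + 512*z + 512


(1) = (t)*(t^2 - t - 12) = t*(t + 3)*(t - 4)
(2) = (o - 1)*(o^3 - 11*o^2 + 35*o - 25) = (o - 5)*(o - 1)*(o^2 - 6*o + 5) = (o - 5)^2*(o - 1)*(o - 1)
(3) = (m - 3)*(m^2 + 5*m + 4) = (m - 3)*(m + 4)*(m + 1)
(4) = (b - 5)*(b^2 + 8*b + 16) = (b - 5)*(b + 4)*(b + 4)
(5) = (z + 4)*(z^5 + 3*z^4 - 22*z^3 - 56*z^2 + 96*z + 128) = (z - 2)*(z + 4)*(z^4 + 5*z^3 - 12*z^2 - 80*z - 64) = (z - 4)*(z - 2)*(z + 4)*(z^3 + 9*z^2 + 24*z + 16) = (z - 4)*(z - 2)*(z + 1)*(z + 4)*(z^2 + 8*z + 16) = (z - 4)*(z - 2)*(z + 1)*(z + 4)^2*(z + 4)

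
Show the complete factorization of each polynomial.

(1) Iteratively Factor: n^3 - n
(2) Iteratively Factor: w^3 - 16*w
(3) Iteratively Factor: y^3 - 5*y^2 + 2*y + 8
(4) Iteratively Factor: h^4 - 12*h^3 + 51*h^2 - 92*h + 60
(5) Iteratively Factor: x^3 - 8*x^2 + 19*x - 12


(1) = (n - 1)*(n^2 + n) = n*(n - 1)*(n + 1)
(2) = (w + 4)*(w^2 - 4*w) = w*(w + 4)*(w - 4)
(3) = (y - 4)*(y^2 - y - 2) = (y - 4)*(y - 2)*(y + 1)
(4) = (h - 5)*(h^3 - 7*h^2 + 16*h - 12) = (h - 5)*(h - 2)*(h^2 - 5*h + 6) = (h - 5)*(h - 3)*(h - 2)*(h - 2)
(5) = (x - 3)*(x^2 - 5*x + 4) = (x - 4)*(x - 3)*(x - 1)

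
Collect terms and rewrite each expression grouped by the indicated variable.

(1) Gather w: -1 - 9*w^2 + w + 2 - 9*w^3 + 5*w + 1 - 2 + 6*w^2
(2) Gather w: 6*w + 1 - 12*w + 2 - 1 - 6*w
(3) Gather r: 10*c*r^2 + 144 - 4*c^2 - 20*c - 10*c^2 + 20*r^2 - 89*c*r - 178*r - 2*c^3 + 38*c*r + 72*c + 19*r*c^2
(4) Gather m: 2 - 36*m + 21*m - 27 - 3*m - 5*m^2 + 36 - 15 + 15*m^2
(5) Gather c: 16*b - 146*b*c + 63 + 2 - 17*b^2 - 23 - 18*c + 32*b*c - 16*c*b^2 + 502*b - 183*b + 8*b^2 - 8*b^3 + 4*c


(1) = -9*w^3 - 3*w^2 + 6*w
(2) = 2 - 12*w
(3) = -2*c^3 - 14*c^2 + 52*c + r^2*(10*c + 20) + r*(19*c^2 - 51*c - 178) + 144
(4) = 10*m^2 - 18*m - 4
(5) = -8*b^3 - 9*b^2 + 335*b + c*(-16*b^2 - 114*b - 14) + 42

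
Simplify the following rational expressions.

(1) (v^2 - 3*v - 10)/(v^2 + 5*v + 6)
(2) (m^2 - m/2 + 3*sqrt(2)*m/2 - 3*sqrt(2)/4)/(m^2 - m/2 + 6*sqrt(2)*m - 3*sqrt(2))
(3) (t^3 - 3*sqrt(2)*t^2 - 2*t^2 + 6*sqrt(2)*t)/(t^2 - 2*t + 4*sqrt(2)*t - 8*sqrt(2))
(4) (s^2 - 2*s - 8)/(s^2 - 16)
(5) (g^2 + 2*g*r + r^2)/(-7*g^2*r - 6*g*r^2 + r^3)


(1) = (v - 5)/(v + 3)
(2) = (8*m + 12*sqrt(2))/(8*m + 48*sqrt(2))
(3) = (t^2 - 3*sqrt(2)*t)/(t + 4*sqrt(2))
(4) = (s + 2)/(s + 4)
(5) = (g + r)/(-7*g*r + r^2)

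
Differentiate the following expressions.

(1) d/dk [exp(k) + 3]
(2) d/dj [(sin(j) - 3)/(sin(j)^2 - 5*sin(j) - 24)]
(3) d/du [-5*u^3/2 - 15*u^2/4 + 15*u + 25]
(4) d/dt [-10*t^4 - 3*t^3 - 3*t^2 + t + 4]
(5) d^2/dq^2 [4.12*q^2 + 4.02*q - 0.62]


(1) = exp(k)
(2) = (6*sin(j) + cos(j)^2 - 40)*cos(j)/((sin(j) - 8)^2*(sin(j) + 3)^2)
(3) = -15*u^2/2 - 15*u/2 + 15
(4) = -40*t^3 - 9*t^2 - 6*t + 1
(5) = 8.24000000000000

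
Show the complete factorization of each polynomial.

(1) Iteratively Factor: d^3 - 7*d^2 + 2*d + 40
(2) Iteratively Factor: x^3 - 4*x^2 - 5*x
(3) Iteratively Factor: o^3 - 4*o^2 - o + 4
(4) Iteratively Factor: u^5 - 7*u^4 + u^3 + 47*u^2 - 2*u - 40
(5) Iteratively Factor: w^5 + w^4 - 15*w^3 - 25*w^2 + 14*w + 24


(1) = (d - 5)*(d^2 - 2*d - 8) = (d - 5)*(d + 2)*(d - 4)
(2) = (x)*(x^2 - 4*x - 5) = x*(x + 1)*(x - 5)
(3) = (o - 1)*(o^2 - 3*o - 4) = (o - 1)*(o + 1)*(o - 4)
(4) = (u - 4)*(u^4 - 3*u^3 - 11*u^2 + 3*u + 10) = (u - 4)*(u + 2)*(u^3 - 5*u^2 - u + 5) = (u - 5)*(u - 4)*(u + 2)*(u^2 - 1) = (u - 5)*(u - 4)*(u - 1)*(u + 2)*(u + 1)
(5) = (w + 2)*(w^4 - w^3 - 13*w^2 + w + 12) = (w - 1)*(w + 2)*(w^3 - 13*w - 12) = (w - 4)*(w - 1)*(w + 2)*(w^2 + 4*w + 3) = (w - 4)*(w - 1)*(w + 1)*(w + 2)*(w + 3)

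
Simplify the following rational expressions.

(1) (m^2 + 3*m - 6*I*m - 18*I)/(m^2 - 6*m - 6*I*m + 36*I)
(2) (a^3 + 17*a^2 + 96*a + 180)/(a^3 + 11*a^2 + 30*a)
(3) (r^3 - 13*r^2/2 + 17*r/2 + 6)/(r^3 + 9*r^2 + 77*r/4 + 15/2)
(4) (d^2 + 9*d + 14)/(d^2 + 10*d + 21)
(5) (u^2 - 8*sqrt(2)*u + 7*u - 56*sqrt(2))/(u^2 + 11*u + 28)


(1) = (m + 3)/(m - 6)
(2) = (a + 6)/a
(3) = (2*r^2 - 14*r + 24)/(2*r^2 + 17*r + 30)
(4) = (d + 2)/(d + 3)
(5) = (u - 8*sqrt(2))/(u + 4)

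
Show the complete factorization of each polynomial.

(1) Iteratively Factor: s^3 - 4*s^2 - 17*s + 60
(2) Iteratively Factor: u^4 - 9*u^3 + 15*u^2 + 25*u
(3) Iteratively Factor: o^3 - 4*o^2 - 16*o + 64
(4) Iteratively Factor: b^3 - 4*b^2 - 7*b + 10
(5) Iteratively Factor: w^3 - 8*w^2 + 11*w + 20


(1) = (s - 3)*(s^2 - s - 20) = (s - 3)*(s + 4)*(s - 5)
(2) = (u - 5)*(u^3 - 4*u^2 - 5*u) = (u - 5)^2*(u^2 + u) = u*(u - 5)^2*(u + 1)
(3) = (o - 4)*(o^2 - 16) = (o - 4)*(o + 4)*(o - 4)
(4) = (b - 5)*(b^2 + b - 2) = (b - 5)*(b + 2)*(b - 1)
(5) = (w - 4)*(w^2 - 4*w - 5) = (w - 5)*(w - 4)*(w + 1)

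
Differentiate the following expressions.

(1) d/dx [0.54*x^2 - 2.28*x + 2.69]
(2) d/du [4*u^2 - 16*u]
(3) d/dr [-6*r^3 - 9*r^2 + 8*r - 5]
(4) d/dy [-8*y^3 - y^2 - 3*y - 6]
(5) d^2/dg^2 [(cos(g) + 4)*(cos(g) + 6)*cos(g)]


(1) = 1.08*x - 2.28
(2) = 8*u - 16
(3) = -18*r^2 - 18*r + 8
(4) = -24*y^2 - 2*y - 3
(5) = -99*cos(g)/4 - 20*cos(2*g) - 9*cos(3*g)/4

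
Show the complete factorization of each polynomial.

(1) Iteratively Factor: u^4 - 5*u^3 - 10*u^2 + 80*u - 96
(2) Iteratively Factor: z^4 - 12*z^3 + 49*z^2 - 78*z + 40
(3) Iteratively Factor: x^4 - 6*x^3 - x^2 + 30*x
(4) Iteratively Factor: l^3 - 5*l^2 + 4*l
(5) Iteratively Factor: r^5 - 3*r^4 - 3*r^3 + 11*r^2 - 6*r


(1) = (u - 4)*(u^3 - u^2 - 14*u + 24) = (u - 4)*(u - 2)*(u^2 + u - 12) = (u - 4)*(u - 2)*(u + 4)*(u - 3)
(2) = (z - 1)*(z^3 - 11*z^2 + 38*z - 40) = (z - 2)*(z - 1)*(z^2 - 9*z + 20) = (z - 4)*(z - 2)*(z - 1)*(z - 5)
(3) = (x)*(x^3 - 6*x^2 - x + 30) = x*(x - 3)*(x^2 - 3*x - 10) = x*(x - 5)*(x - 3)*(x + 2)
(4) = (l - 4)*(l^2 - l) = (l - 4)*(l - 1)*(l)
(5) = (r - 3)*(r^4 - 3*r^2 + 2*r) = (r - 3)*(r - 1)*(r^3 + r^2 - 2*r) = (r - 3)*(r - 1)*(r + 2)*(r^2 - r) = (r - 3)*(r - 1)^2*(r + 2)*(r)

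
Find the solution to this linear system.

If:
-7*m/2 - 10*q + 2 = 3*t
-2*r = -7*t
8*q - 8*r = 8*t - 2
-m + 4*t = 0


Then:
m = 9/31
q = 19/248
r = 63/248
t = 9/124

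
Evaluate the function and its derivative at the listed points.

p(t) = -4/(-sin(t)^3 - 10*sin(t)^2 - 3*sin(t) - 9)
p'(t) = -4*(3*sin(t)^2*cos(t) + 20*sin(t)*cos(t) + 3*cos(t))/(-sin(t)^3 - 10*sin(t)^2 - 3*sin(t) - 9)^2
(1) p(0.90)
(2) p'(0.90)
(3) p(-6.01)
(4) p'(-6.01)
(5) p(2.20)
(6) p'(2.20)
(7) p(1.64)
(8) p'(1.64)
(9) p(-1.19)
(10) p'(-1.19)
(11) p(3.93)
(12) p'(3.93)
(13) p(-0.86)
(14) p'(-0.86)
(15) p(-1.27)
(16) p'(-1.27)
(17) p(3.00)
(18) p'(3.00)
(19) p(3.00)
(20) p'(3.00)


(1) = 0.22
(2) = -0.16
(3) = 0.38
(4) = -0.30
(5) = 0.22
(6) = 0.15
(7) = 0.17
(8) = 0.01
(9) = 0.29
(10) = 0.10
(11) = 0.35
(12) = -0.20
(13) = 0.33
(14) = 0.19
(15) = 0.28
(16) = 0.08
(17) = 0.42
(18) = 0.25
(19) = 0.42
(20) = 0.25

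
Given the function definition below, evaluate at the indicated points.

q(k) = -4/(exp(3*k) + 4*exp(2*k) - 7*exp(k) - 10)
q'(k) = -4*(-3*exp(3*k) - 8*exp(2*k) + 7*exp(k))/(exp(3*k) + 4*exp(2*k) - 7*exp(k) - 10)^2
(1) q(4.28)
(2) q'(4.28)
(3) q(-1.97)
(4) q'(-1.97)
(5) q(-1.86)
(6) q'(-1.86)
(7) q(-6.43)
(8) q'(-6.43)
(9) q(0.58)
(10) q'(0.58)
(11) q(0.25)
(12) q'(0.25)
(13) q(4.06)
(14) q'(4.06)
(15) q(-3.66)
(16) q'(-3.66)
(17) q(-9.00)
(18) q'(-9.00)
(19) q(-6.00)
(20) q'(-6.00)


(1) = -0.00
(2) = 0.00
(3) = 0.37
(4) = -0.03
(5) = 0.36
(6) = -0.03
(7) = 0.40
(8) = -0.00
(9) = 0.99
(10) = 7.36
(11) = 0.39
(12) = 0.40
(13) = -0.00
(14) = 0.00
(15) = 0.39
(16) = -0.01
(17) = 0.40
(18) = -0.00
(19) = 0.40
(20) = -0.00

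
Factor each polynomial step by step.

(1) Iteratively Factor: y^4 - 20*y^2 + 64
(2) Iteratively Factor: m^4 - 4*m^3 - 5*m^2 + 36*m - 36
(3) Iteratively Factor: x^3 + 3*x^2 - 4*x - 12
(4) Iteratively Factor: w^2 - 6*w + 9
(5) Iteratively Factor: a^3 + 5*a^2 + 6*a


(1) = (y - 4)*(y^3 + 4*y^2 - 4*y - 16) = (y - 4)*(y + 4)*(y^2 - 4) = (y - 4)*(y + 2)*(y + 4)*(y - 2)
(2) = (m - 3)*(m^3 - m^2 - 8*m + 12) = (m - 3)*(m - 2)*(m^2 + m - 6) = (m - 3)*(m - 2)^2*(m + 3)
(3) = (x + 2)*(x^2 + x - 6) = (x + 2)*(x + 3)*(x - 2)
(4) = (w - 3)*(w - 3)
(5) = (a + 3)*(a^2 + 2*a) = a*(a + 3)*(a + 2)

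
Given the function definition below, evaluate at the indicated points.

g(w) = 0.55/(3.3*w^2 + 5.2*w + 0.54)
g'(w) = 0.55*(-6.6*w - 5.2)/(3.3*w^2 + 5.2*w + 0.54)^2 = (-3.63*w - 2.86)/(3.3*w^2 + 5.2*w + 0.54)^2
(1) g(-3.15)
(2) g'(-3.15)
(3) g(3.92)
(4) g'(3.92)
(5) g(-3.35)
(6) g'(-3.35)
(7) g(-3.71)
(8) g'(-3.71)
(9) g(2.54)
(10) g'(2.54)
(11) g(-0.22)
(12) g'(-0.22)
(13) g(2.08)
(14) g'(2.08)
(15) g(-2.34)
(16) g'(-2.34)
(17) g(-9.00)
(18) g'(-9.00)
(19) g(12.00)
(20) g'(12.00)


(1) = 0.03
(2) = 0.03
(3) = 0.01
(4) = -0.00
(5) = 0.03
(6) = 0.02
(7) = 0.02
(8) = 0.01
(9) = 0.02
(10) = -0.01
(11) = -1.24
(12) = -10.44
(13) = 0.02
(14) = -0.02
(15) = 0.09
(16) = 0.14
(17) = 0.00
(18) = 0.00
(19) = 0.00
(20) = -0.00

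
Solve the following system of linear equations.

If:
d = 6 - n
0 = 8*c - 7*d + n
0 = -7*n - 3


Then:
c = 159/28
d = 45/7
n = -3/7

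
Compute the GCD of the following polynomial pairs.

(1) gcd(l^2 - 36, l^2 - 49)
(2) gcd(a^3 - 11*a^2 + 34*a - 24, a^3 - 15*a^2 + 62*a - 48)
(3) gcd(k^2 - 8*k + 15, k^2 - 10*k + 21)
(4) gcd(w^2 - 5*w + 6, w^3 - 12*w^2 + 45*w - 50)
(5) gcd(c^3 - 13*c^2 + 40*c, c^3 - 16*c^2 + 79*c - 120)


(1) = gcd((l - 6)*(l + 6), (l - 7)*(l + 7)) = 1
(2) = a^2 - 7*a + 6
(3) = gcd((k - 5)*(k - 3), (k - 7)*(k - 3)) = k - 3
(4) = gcd((w - 3)*(w - 2), (w - 5)^2*(w - 2)) = w - 2
(5) = c^2 - 13*c + 40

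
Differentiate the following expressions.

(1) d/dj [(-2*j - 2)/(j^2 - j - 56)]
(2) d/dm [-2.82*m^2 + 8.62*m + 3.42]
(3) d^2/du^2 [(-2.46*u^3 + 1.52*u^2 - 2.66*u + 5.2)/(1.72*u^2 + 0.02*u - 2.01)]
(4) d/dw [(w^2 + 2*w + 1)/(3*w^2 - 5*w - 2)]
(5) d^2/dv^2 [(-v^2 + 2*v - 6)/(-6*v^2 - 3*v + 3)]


(1) = 2*(-j^2 + j + (j + 1)*(2*j - 1) + 56)/(-j^2 + j + 56)^2
(2) = 8.62 - 5.64*m
(3) = (-32.854656*u^3 + 124.425096*u^2 - 113.735508*u + 48.02708)/(5.088448*u^6 + 0.177504*u^5 - 17.837088*u^4 - 0.414856*u^3 + 20.844504*u^2 + 0.242406*u - 8.120601)
(4) = (-11*w^2 - 10*w + 1)/(9*w^4 - 30*w^3 + 13*w^2 + 20*w + 4)
(5) = 2*(-10*v^3 + 78*v^2 + 24*v + 17)/(3*(8*v^6 + 12*v^5 - 6*v^4 - 11*v^3 + 3*v^2 + 3*v - 1))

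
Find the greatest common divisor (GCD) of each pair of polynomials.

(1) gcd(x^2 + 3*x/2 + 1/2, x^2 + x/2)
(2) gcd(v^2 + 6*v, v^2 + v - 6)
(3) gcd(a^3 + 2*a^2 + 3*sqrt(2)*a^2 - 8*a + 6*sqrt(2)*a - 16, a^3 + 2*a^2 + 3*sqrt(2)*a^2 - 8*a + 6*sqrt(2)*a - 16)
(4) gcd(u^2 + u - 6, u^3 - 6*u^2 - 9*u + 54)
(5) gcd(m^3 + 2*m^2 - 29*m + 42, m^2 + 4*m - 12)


(1) = gcd((x + 1/2)*(x + 1), x*(x + 1/2)) = x + 1/2
(2) = 1
(3) = a^3 + a^2*(2 + 3*sqrt(2)) + a*(-8 + 6*sqrt(2)) - 16
(4) = u + 3
(5) = gcd((m - 3)*(m - 2)*(m + 7), (m - 2)*(m + 6)) = m - 2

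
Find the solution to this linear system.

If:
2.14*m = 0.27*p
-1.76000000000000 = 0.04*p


Then:
m = -5.55
p = -44.00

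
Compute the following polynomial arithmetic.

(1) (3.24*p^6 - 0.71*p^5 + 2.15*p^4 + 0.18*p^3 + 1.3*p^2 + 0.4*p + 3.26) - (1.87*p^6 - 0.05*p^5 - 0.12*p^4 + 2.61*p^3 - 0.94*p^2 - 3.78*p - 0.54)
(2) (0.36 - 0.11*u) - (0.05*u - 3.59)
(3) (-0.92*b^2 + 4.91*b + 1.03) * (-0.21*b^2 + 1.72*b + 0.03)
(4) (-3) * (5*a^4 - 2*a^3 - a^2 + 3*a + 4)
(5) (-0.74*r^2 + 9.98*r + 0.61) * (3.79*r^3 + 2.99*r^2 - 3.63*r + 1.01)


(1) = 1.37*p^6 - 0.66*p^5 + 2.27*p^4 - 2.43*p^3 + 2.24*p^2 + 4.18*p + 3.8
(2) = 3.95 - 0.16*u
(3) = 0.1932*b^4 - 2.6135*b^3 + 8.2013*b^2 + 1.9189*b + 0.0309
(4) = -15*a^4 + 6*a^3 + 3*a^2 - 9*a - 12
(5) = -2.8046*r^5 + 35.6116*r^4 + 34.8383*r^3 - 35.1509*r^2 + 7.8655*r + 0.6161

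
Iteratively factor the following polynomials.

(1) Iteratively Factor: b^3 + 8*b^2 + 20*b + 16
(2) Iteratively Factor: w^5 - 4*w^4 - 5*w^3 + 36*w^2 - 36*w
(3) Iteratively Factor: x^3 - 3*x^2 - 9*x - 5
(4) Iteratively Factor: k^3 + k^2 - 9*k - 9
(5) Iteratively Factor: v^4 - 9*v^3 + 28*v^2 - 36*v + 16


(1) = (b + 2)*(b^2 + 6*b + 8) = (b + 2)^2*(b + 4)
(2) = (w + 3)*(w^4 - 7*w^3 + 16*w^2 - 12*w) = (w - 2)*(w + 3)*(w^3 - 5*w^2 + 6*w) = (w - 2)^2*(w + 3)*(w^2 - 3*w) = w*(w - 2)^2*(w + 3)*(w - 3)
(3) = (x + 1)*(x^2 - 4*x - 5) = (x + 1)^2*(x - 5)
(4) = (k - 3)*(k^2 + 4*k + 3) = (k - 3)*(k + 1)*(k + 3)
(5) = (v - 2)*(v^3 - 7*v^2 + 14*v - 8) = (v - 2)^2*(v^2 - 5*v + 4) = (v - 4)*(v - 2)^2*(v - 1)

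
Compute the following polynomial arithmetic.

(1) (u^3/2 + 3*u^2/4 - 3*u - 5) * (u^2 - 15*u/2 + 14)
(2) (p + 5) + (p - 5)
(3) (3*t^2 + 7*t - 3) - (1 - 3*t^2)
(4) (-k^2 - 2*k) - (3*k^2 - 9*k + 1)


(1) = u^5/2 - 3*u^4 - 13*u^3/8 + 28*u^2 - 9*u/2 - 70
(2) = 2*p
(3) = 6*t^2 + 7*t - 4
(4) = -4*k^2 + 7*k - 1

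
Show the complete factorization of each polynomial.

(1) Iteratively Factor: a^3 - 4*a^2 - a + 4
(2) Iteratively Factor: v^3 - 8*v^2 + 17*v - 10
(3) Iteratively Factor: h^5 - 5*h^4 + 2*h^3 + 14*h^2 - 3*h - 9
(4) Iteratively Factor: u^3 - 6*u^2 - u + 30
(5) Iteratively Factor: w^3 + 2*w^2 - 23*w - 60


(1) = (a + 1)*(a^2 - 5*a + 4) = (a - 4)*(a + 1)*(a - 1)
(2) = (v - 5)*(v^2 - 3*v + 2) = (v - 5)*(v - 2)*(v - 1)
(3) = (h - 3)*(h^4 - 2*h^3 - 4*h^2 + 2*h + 3) = (h - 3)^2*(h^3 + h^2 - h - 1) = (h - 3)^2*(h - 1)*(h^2 + 2*h + 1) = (h - 3)^2*(h - 1)*(h + 1)*(h + 1)
(4) = (u + 2)*(u^2 - 8*u + 15) = (u - 3)*(u + 2)*(u - 5)
(5) = (w + 3)*(w^2 - w - 20) = (w - 5)*(w + 3)*(w + 4)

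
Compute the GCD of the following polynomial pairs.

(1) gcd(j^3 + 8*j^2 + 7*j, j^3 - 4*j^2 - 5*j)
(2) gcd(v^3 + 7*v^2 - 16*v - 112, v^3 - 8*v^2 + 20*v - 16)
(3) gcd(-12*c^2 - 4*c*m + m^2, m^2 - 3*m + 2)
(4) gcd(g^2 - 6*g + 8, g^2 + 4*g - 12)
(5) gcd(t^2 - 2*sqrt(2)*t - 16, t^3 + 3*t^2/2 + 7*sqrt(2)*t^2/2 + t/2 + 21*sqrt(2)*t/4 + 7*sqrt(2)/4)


(1) = j^2 + j
(2) = v - 4
(3) = 1
(4) = gcd((g - 4)*(g - 2), (g - 2)*(g + 6)) = g - 2
(5) = 1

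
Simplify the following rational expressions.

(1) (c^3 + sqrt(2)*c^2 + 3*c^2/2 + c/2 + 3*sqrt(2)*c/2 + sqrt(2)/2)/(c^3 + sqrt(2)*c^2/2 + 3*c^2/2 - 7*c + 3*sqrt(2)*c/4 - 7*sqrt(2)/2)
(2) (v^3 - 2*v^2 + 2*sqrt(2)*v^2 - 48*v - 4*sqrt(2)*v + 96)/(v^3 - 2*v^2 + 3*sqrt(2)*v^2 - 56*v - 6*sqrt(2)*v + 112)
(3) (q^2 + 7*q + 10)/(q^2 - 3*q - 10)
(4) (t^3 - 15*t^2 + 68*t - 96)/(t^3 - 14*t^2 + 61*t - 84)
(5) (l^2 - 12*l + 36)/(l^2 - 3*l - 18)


(1) = (8*c^3 + c^2*(8*sqrt(2) + 12) + c*(4 + 12*sqrt(2)) + 4*sqrt(2))/(8*c^3 + c^2*(4*sqrt(2) + 12) + c*(-56 + 6*sqrt(2)) - 28*sqrt(2))
(2) = (v + 6*sqrt(2))/(v + 7*sqrt(2))
(3) = (q + 5)/(q - 5)
(4) = (t - 8)/(t - 7)
(5) = (l - 6)/(l + 3)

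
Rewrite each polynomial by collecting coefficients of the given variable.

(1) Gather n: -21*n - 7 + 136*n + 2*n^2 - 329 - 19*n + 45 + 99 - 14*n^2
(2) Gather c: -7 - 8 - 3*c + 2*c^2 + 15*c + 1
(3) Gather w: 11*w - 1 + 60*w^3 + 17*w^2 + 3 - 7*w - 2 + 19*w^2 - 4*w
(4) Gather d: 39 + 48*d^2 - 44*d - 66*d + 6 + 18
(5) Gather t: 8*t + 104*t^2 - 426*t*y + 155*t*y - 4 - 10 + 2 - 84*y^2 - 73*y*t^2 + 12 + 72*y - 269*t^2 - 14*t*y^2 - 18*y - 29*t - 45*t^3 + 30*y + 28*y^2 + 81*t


(1) = -12*n^2 + 96*n - 192
(2) = 2*c^2 + 12*c - 14
(3) = 60*w^3 + 36*w^2
(4) = 48*d^2 - 110*d + 63
(5) = -45*t^3 + t^2*(-73*y - 165) + t*(-14*y^2 - 271*y + 60) - 56*y^2 + 84*y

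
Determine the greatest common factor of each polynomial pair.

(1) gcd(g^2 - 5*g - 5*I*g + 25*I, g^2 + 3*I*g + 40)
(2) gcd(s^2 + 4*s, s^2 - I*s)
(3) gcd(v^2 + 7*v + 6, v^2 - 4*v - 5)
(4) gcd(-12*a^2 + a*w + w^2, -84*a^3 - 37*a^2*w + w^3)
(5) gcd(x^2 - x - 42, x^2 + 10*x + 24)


(1) = g - 5*I
(2) = gcd(s*(s + 4), s*(s - I)) = s
(3) = v + 1
(4) = 4*a + w
(5) = gcd((x - 7)*(x + 6), (x + 4)*(x + 6)) = x + 6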